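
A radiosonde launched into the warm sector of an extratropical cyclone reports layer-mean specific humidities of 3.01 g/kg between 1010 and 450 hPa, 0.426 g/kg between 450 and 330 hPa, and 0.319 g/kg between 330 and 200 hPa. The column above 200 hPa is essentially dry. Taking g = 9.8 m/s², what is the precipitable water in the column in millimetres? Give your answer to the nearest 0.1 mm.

PW ≈ 18.1 mm

Precipitable water is the column-integrated vapour mass per unit area: PW = (1/g) Σ q̄ Δp, with q in kg/kg and Δp in Pa (1 kg/m² of water = 1 mm).
Layer 1010–450 hPa: Δp = 560 hPa = 56000 Pa, q̄ = 0.00301 kg/kg → 0.00301 × 56000 / 9.8 = 17.20 mm
Layer 450–330 hPa: Δp = 120 hPa = 12000 Pa, q̄ = 0.000426 kg/kg → 0.000426 × 12000 / 9.8 = 0.52 mm
Layer 330–200 hPa: Δp = 130 hPa = 13000 Pa, q̄ = 0.000319 kg/kg → 0.000319 × 13000 / 9.8 = 0.42 mm
PW = 17.20 + 0.52 + 0.42 = 18.14 ≈ 18.1 mm.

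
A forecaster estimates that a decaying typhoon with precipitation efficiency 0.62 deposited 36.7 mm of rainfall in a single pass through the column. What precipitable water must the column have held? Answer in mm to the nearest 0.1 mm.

PW = rainfall / ε = 36.7 / 0.62 = 59.2 mm.

PW ≈ 59.2 mm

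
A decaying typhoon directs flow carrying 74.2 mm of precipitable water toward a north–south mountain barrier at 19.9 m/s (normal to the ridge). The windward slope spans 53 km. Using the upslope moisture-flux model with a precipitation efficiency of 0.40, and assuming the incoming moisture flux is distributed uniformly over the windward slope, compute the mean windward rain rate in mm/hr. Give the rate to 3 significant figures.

R ≈ 40.1 mm/hr

Incoming column moisture flux per unit ridge length: F = V × PW = 19.9 × 74.2 = 1476.58 mm·m/s.
Spread over the 53 km slope with efficiency ε = 0.40: R = ε·F/W = 0.40 × 1476.58 / 53000 m = 1.114e-02 mm/s.
R = 1.114e-02 × 3600 = 40.1 mm/hr.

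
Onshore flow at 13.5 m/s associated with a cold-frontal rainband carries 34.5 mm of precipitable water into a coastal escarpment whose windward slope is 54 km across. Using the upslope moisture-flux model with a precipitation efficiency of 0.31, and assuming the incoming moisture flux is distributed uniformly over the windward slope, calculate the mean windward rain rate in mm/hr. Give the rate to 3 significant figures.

Incoming column moisture flux per unit ridge length: F = V × PW = 13.5 × 34.5 = 465.75 mm·m/s.
Spread over the 54 km slope with efficiency ε = 0.31: R = ε·F/W = 0.31 × 465.75 / 54000 m = 2.674e-03 mm/s.
R = 2.674e-03 × 3600 = 9.63 mm/hr.

R ≈ 9.63 mm/hr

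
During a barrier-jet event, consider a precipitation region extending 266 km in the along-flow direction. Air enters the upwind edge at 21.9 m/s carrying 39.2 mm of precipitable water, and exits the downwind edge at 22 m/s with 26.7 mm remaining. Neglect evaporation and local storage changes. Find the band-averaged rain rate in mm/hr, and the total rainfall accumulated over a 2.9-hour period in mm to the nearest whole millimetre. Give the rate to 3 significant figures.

Column moisture flux per unit crosswind length is F = V × PW.
Inflow: F_in = 21.9 × 39.2 = 858.48 mm·m/s
Outflow: F_out = 22 × 26.7 = 587.4 mm·m/s
Steady-state rate R = (F_in − F_out)/L = (858.48 − 587.4) / 266000 m = 1.019e-03 mm/s.
R = 1.019e-03 × 3600 = 3.67 mm/hr.
Over 2.9 h: total = 3.67 × 2.9 = 10.643 ≈ 11 mm.

R ≈ 3.67 mm/hr; total ≈ 11 mm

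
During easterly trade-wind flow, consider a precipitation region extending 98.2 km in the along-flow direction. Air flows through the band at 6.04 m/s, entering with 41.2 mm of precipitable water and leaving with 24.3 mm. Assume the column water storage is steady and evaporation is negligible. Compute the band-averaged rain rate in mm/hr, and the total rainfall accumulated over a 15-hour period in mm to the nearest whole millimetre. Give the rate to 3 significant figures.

R ≈ 3.74 mm/hr; total ≈ 56 mm

Column moisture flux per unit crosswind length is F = V × PW.
Inflow: F_in = 6.04 × 41.2 = 248.848 mm·m/s
Outflow: F_out = 6.04 × 24.3 = 146.772 mm·m/s
Steady-state rate R = (F_in − F_out)/L = (248.848 − 146.772) / 98200 m = 1.039e-03 mm/s.
R = 1.039e-03 × 3600 = 3.74 mm/hr.
Over 15 h: total = 3.74 × 15 = 56.1 ≈ 56 mm.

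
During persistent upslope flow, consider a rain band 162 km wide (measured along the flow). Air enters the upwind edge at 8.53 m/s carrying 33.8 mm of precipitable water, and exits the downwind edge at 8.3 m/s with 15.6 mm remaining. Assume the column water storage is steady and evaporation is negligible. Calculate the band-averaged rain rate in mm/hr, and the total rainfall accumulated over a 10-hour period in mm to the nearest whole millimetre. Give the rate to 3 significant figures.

R ≈ 3.53 mm/hr; total ≈ 35 mm

Column moisture flux per unit crosswind length is F = V × PW.
Inflow: F_in = 8.53 × 33.8 = 288.314 mm·m/s
Outflow: F_out = 8.3 × 15.6 = 129.48 mm·m/s
Steady-state rate R = (F_in − F_out)/L = (288.314 − 129.48) / 162000 m = 9.805e-04 mm/s.
R = 9.805e-04 × 3600 = 3.53 mm/hr.
Over 10 h: total = 3.53 × 10 = 35.3 ≈ 35 mm.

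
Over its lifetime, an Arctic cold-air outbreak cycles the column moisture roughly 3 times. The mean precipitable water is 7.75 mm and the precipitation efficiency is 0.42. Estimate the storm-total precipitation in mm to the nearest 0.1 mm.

Each cycle deposits ε × PW = 0.42 × 7.75 = 3.255 mm.
Over 3 cycles: 3 × 3.255 = 9.8 mm.

precipitation ≈ 9.8 mm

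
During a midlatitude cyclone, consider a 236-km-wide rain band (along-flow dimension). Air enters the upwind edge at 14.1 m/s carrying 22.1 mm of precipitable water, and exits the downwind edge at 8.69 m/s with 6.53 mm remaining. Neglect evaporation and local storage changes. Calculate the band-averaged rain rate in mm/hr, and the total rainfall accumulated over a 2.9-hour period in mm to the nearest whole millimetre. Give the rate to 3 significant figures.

R ≈ 3.89 mm/hr; total ≈ 11 mm

Column moisture flux per unit crosswind length is F = V × PW.
Inflow: F_in = 14.1 × 22.1 = 311.61 mm·m/s
Outflow: F_out = 8.69 × 6.53 = 56.7457 mm·m/s
Steady-state rate R = (F_in − F_out)/L = (311.61 − 56.7457) / 236000 m = 1.080e-03 mm/s.
R = 1.080e-03 × 3600 = 3.89 mm/hr.
Over 2.9 h: total = 3.89 × 2.9 = 11.281 ≈ 11 mm.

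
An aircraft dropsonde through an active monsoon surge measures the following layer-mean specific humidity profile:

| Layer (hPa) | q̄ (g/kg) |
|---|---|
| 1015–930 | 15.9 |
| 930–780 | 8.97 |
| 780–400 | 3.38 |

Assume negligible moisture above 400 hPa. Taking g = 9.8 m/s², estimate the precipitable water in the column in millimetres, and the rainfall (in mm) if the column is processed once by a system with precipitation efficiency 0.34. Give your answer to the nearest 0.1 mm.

PW ≈ 40.6 mm; rainfall ≈ 13.8 mm

Precipitable water is the column-integrated vapour mass per unit area: PW = (1/g) Σ q̄ Δp, with q in kg/kg and Δp in Pa (1 kg/m² of water = 1 mm).
Layer 1015–930 hPa: Δp = 85 hPa = 8500 Pa, q̄ = 0.0159 kg/kg → 0.0159 × 8500 / 9.8 = 13.79 mm
Layer 930–780 hPa: Δp = 150 hPa = 15000 Pa, q̄ = 0.00897 kg/kg → 0.00897 × 15000 / 9.8 = 13.73 mm
Layer 780–400 hPa: Δp = 380 hPa = 38000 Pa, q̄ = 0.00338 kg/kg → 0.00338 × 38000 / 9.8 = 13.11 mm
PW = 13.79 + 13.73 + 13.11 = 40.63 ≈ 40.6 mm.
Rainfall = ε × PW = 0.34 × 40.6 = 13.8 mm.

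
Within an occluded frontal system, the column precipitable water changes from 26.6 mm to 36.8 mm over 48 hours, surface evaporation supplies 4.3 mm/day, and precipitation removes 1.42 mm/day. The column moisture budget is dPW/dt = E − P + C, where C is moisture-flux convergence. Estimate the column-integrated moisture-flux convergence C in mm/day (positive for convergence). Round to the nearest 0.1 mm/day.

dPW/dt = (36.8 − 26.6) mm / (48/24 day) = +5.100 mm/day.
C = dPW/dt − E + P = (+5.100) − 4.3 + 1.42 = 2.2 mm/day.

C ≈ 2.2 mm/day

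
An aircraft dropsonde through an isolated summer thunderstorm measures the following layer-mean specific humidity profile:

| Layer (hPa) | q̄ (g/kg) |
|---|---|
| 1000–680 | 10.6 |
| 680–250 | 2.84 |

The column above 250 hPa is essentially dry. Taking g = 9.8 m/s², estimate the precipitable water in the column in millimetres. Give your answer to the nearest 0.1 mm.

Precipitable water is the column-integrated vapour mass per unit area: PW = (1/g) Σ q̄ Δp, with q in kg/kg and Δp in Pa (1 kg/m² of water = 1 mm).
Layer 1000–680 hPa: Δp = 320 hPa = 32000 Pa, q̄ = 0.0106 kg/kg → 0.0106 × 32000 / 9.8 = 34.61 mm
Layer 680–250 hPa: Δp = 430 hPa = 43000 Pa, q̄ = 0.00284 kg/kg → 0.00284 × 43000 / 9.8 = 12.46 mm
PW = 34.61 + 12.46 = 47.07 ≈ 47.1 mm.

PW ≈ 47.1 mm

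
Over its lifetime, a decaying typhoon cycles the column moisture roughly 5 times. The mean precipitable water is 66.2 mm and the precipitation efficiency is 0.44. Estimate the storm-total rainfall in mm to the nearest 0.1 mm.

Each cycle deposits ε × PW = 0.44 × 66.2 = 29.128 mm.
Over 5 cycles: 5 × 29.128 = 145.6 mm.

rainfall ≈ 145.6 mm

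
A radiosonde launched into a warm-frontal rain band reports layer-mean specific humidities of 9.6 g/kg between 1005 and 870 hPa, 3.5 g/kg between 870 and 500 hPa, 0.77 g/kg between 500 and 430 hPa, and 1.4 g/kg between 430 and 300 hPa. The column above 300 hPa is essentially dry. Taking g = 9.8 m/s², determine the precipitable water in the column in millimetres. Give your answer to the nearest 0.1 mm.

PW ≈ 28.8 mm

Precipitable water is the column-integrated vapour mass per unit area: PW = (1/g) Σ q̄ Δp, with q in kg/kg and Δp in Pa (1 kg/m² of water = 1 mm).
Layer 1005–870 hPa: Δp = 135 hPa = 13500 Pa, q̄ = 0.0096 kg/kg → 0.0096 × 13500 / 9.8 = 13.22 mm
Layer 870–500 hPa: Δp = 370 hPa = 37000 Pa, q̄ = 0.0035 kg/kg → 0.0035 × 37000 / 9.8 = 13.21 mm
Layer 500–430 hPa: Δp = 70 hPa = 7000 Pa, q̄ = 0.00077 kg/kg → 0.00077 × 7000 / 9.8 = 0.55 mm
Layer 430–300 hPa: Δp = 130 hPa = 13000 Pa, q̄ = 0.0014 kg/kg → 0.0014 × 13000 / 9.8 = 1.86 mm
PW = 13.22 + 13.21 + 0.55 + 1.86 = 28.84 ≈ 28.8 mm.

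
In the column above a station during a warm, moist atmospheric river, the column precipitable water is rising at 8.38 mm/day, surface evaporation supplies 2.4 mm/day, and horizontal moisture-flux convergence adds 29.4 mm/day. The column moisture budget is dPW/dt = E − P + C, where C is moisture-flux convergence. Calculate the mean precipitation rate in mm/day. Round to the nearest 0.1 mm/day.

dPW/dt = +8.38 mm/day.
P = E + C − dPW/dt = 2.4 + (29.4) − (+8.38) = 23.4 mm/day.

P ≈ 23.4 mm/day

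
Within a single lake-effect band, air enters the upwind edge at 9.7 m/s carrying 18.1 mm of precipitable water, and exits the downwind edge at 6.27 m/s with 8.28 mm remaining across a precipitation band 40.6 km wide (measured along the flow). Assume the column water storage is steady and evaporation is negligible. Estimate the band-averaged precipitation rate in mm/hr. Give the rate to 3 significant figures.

R ≈ 11.0 mm/hr

Column moisture flux per unit crosswind length is F = V × PW.
Inflow: F_in = 9.7 × 18.1 = 175.57 mm·m/s
Outflow: F_out = 6.27 × 8.28 = 51.9156 mm·m/s
Steady-state rate R = (F_in − F_out)/L = (175.57 − 51.9156) / 40600 m = 3.046e-03 mm/s.
R = 3.046e-03 × 3600 = 11.0 mm/hr.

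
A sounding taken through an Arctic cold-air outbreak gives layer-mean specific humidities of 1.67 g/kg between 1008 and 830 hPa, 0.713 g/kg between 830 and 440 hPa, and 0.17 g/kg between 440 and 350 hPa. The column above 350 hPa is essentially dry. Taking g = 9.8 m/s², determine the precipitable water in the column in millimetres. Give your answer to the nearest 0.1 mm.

Precipitable water is the column-integrated vapour mass per unit area: PW = (1/g) Σ q̄ Δp, with q in kg/kg and Δp in Pa (1 kg/m² of water = 1 mm).
Layer 1008–830 hPa: Δp = 178 hPa = 17800 Pa, q̄ = 0.00167 kg/kg → 0.00167 × 17800 / 9.8 = 3.03 mm
Layer 830–440 hPa: Δp = 390 hPa = 39000 Pa, q̄ = 0.000713 kg/kg → 0.000713 × 39000 / 9.8 = 2.84 mm
Layer 440–350 hPa: Δp = 90 hPa = 9000 Pa, q̄ = 0.00017 kg/kg → 0.00017 × 9000 / 9.8 = 0.16 mm
PW = 3.03 + 2.84 + 0.16 = 6.03 ≈ 6.0 mm.

PW ≈ 6.0 mm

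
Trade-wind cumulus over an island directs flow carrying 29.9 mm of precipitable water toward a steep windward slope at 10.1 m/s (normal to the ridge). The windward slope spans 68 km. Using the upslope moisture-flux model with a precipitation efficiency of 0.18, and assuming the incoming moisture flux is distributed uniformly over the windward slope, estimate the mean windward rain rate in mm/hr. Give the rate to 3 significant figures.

Incoming column moisture flux per unit ridge length: F = V × PW = 10.1 × 29.9 = 301.99 mm·m/s.
Spread over the 68 km slope with efficiency ε = 0.18: R = ε·F/W = 0.18 × 301.99 / 68000 m = 7.994e-04 mm/s.
R = 7.994e-04 × 3600 = 2.88 mm/hr.

R ≈ 2.88 mm/hr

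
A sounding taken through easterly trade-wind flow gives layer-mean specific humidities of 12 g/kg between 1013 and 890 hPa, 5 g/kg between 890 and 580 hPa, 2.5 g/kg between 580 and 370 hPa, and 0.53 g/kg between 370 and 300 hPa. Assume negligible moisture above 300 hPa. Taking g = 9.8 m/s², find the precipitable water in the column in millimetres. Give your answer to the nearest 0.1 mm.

PW ≈ 36.6 mm

Precipitable water is the column-integrated vapour mass per unit area: PW = (1/g) Σ q̄ Δp, with q in kg/kg and Δp in Pa (1 kg/m² of water = 1 mm).
Layer 1013–890 hPa: Δp = 123 hPa = 12300 Pa, q̄ = 0.012 kg/kg → 0.012 × 12300 / 9.8 = 15.06 mm
Layer 890–580 hPa: Δp = 310 hPa = 31000 Pa, q̄ = 0.005 kg/kg → 0.005 × 31000 / 9.8 = 15.82 mm
Layer 580–370 hPa: Δp = 210 hPa = 21000 Pa, q̄ = 0.0025 kg/kg → 0.0025 × 21000 / 9.8 = 5.36 mm
Layer 370–300 hPa: Δp = 70 hPa = 7000 Pa, q̄ = 0.00053 kg/kg → 0.00053 × 7000 / 9.8 = 0.38 mm
PW = 15.06 + 15.82 + 5.36 + 0.38 = 36.62 ≈ 36.6 mm.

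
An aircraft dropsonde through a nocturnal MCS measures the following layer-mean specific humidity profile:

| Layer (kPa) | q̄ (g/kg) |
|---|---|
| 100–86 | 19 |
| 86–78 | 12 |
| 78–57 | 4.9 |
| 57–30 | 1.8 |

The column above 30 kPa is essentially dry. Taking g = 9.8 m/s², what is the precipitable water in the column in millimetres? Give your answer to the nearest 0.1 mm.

PW ≈ 52.4 mm

Precipitable water is the column-integrated vapour mass per unit area: PW = (1/g) Σ q̄ Δp, with q in kg/kg and Δp in Pa (1 kg/m² of water = 1 mm).
Layer 100–86 kPa: Δp = 140 hPa = 14000 Pa, q̄ = 0.019 kg/kg → 0.019 × 14000 / 9.8 = 27.14 mm
Layer 86–78 kPa: Δp = 80 hPa = 8000 Pa, q̄ = 0.012 kg/kg → 0.012 × 8000 / 9.8 = 9.80 mm
Layer 78–57 kPa: Δp = 210 hPa = 21000 Pa, q̄ = 0.0049 kg/kg → 0.0049 × 21000 / 9.8 = 10.50 mm
Layer 57–30 kPa: Δp = 270 hPa = 27000 Pa, q̄ = 0.0018 kg/kg → 0.0018 × 27000 / 9.8 = 4.96 mm
PW = 27.14 + 9.80 + 10.50 + 4.96 = 52.40 ≈ 52.4 mm.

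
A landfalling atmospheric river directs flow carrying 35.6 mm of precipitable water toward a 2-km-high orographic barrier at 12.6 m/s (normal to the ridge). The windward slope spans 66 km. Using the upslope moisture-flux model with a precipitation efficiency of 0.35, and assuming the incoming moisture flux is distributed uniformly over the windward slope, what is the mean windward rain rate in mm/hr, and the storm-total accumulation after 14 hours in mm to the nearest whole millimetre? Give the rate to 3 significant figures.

Incoming column moisture flux per unit ridge length: F = V × PW = 12.6 × 35.6 = 448.56 mm·m/s.
Spread over the 66 km slope with efficiency ε = 0.35: R = ε·F/W = 0.35 × 448.56 / 66000 m = 2.379e-03 mm/s.
R = 2.379e-03 × 3600 = 8.56 mm/hr.
Over 14 h: total = 8.56 × 14 = 119.84 ≈ 120 mm.

R ≈ 8.56 mm/hr; total ≈ 120 mm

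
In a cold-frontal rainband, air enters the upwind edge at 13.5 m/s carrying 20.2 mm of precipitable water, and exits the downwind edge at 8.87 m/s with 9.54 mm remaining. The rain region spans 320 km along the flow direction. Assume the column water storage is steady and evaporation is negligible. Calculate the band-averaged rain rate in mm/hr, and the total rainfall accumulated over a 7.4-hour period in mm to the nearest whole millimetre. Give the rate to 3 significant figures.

Column moisture flux per unit crosswind length is F = V × PW.
Inflow: F_in = 13.5 × 20.2 = 272.7 mm·m/s
Outflow: F_out = 8.87 × 9.54 = 84.6198 mm·m/s
Steady-state rate R = (F_in − F_out)/L = (272.7 − 84.6198) / 320000 m = 5.878e-04 mm/s.
R = 5.878e-04 × 3600 = 2.12 mm/hr.
Over 7.4 h: total = 2.12 × 7.4 = 15.688 ≈ 16 mm.

R ≈ 2.12 mm/hr; total ≈ 16 mm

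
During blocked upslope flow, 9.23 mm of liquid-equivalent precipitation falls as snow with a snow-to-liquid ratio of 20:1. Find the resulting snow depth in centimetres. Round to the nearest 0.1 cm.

Snow depth = liquid × ratio = 9.23 mm × 20 = 184.6 mm = 18.5 cm.

snow depth ≈ 18.5 cm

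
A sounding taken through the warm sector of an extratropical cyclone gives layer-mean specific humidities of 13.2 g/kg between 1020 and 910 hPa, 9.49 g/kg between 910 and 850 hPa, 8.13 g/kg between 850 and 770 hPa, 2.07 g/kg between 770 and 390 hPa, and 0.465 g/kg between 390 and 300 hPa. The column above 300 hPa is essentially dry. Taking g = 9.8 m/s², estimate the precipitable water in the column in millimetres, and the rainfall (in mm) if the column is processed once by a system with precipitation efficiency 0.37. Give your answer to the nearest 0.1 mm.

PW ≈ 35.7 mm; rainfall ≈ 13.2 mm

Precipitable water is the column-integrated vapour mass per unit area: PW = (1/g) Σ q̄ Δp, with q in kg/kg and Δp in Pa (1 kg/m² of water = 1 mm).
Layer 1020–910 hPa: Δp = 110 hPa = 11000 Pa, q̄ = 0.0132 kg/kg → 0.0132 × 11000 / 9.8 = 14.82 mm
Layer 910–850 hPa: Δp = 60 hPa = 6000 Pa, q̄ = 0.00949 kg/kg → 0.00949 × 6000 / 9.8 = 5.81 mm
Layer 850–770 hPa: Δp = 80 hPa = 8000 Pa, q̄ = 0.00813 kg/kg → 0.00813 × 8000 / 9.8 = 6.64 mm
Layer 770–390 hPa: Δp = 380 hPa = 38000 Pa, q̄ = 0.00207 kg/kg → 0.00207 × 38000 / 9.8 = 8.03 mm
Layer 390–300 hPa: Δp = 90 hPa = 9000 Pa, q̄ = 0.000465 kg/kg → 0.000465 × 9000 / 9.8 = 0.43 mm
PW = 14.82 + 5.81 + 6.64 + 8.03 + 0.43 = 35.73 ≈ 35.7 mm.
Rainfall = ε × PW = 0.37 × 35.7 = 13.2 mm.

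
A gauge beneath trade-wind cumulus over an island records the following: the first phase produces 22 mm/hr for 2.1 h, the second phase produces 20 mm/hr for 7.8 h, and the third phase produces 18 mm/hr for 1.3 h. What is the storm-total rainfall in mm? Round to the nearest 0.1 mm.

total ≈ 225.6 mm

Total = Σ Rᵢ Δtᵢ = 22 × 2.1 + 20 × 7.8 + 18 × 1.3
      = 46.2 + 156 + 23.4 = 225.6 mm.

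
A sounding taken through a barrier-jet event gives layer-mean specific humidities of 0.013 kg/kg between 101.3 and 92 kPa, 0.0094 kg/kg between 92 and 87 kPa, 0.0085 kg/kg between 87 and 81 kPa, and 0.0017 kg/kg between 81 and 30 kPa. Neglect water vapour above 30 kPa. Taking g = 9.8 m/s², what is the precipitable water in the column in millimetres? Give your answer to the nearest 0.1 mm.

PW ≈ 31.2 mm

Precipitable water is the column-integrated vapour mass per unit area: PW = (1/g) Σ q̄ Δp, with q in kg/kg and Δp in Pa (1 kg/m² of water = 1 mm).
Layer 101.3–92 kPa: Δp = 93 hPa = 9300 Pa, q̄ = 0.013 kg/kg → 0.013 × 9300 / 9.8 = 12.34 mm
Layer 92–87 kPa: Δp = 50 hPa = 5000 Pa, q̄ = 0.0094 kg/kg → 0.0094 × 5000 / 9.8 = 4.80 mm
Layer 87–81 kPa: Δp = 60 hPa = 6000 Pa, q̄ = 0.0085 kg/kg → 0.0085 × 6000 / 9.8 = 5.20 mm
Layer 81–30 kPa: Δp = 510 hPa = 51000 Pa, q̄ = 0.0017 kg/kg → 0.0017 × 51000 / 9.8 = 8.85 mm
PW = 12.34 + 4.80 + 5.20 + 8.85 = 31.19 ≈ 31.2 mm.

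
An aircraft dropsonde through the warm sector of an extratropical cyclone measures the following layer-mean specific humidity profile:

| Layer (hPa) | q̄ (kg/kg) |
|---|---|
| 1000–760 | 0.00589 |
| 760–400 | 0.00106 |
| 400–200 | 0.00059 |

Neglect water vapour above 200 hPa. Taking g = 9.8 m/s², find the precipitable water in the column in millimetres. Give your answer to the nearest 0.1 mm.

Precipitable water is the column-integrated vapour mass per unit area: PW = (1/g) Σ q̄ Δp, with q in kg/kg and Δp in Pa (1 kg/m² of water = 1 mm).
Layer 1000–760 hPa: Δp = 240 hPa = 24000 Pa, q̄ = 0.00589 kg/kg → 0.00589 × 24000 / 9.8 = 14.42 mm
Layer 760–400 hPa: Δp = 360 hPa = 36000 Pa, q̄ = 0.00106 kg/kg → 0.00106 × 36000 / 9.8 = 3.89 mm
Layer 400–200 hPa: Δp = 200 hPa = 20000 Pa, q̄ = 0.00059 kg/kg → 0.00059 × 20000 / 9.8 = 1.20 mm
PW = 14.42 + 3.89 + 1.20 = 19.51 ≈ 19.5 mm.

PW ≈ 19.5 mm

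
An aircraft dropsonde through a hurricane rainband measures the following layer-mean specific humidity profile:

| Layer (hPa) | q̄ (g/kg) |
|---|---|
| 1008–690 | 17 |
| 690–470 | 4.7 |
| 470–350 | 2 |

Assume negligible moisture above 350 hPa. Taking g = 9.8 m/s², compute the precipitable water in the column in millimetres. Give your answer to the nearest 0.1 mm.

Precipitable water is the column-integrated vapour mass per unit area: PW = (1/g) Σ q̄ Δp, with q in kg/kg and Δp in Pa (1 kg/m² of water = 1 mm).
Layer 1008–690 hPa: Δp = 318 hPa = 31800 Pa, q̄ = 0.017 kg/kg → 0.017 × 31800 / 9.8 = 55.16 mm
Layer 690–470 hPa: Δp = 220 hPa = 22000 Pa, q̄ = 0.0047 kg/kg → 0.0047 × 22000 / 9.8 = 10.55 mm
Layer 470–350 hPa: Δp = 120 hPa = 12000 Pa, q̄ = 0.002 kg/kg → 0.002 × 12000 / 9.8 = 2.45 mm
PW = 55.16 + 10.55 + 2.45 = 68.16 ≈ 68.2 mm.

PW ≈ 68.2 mm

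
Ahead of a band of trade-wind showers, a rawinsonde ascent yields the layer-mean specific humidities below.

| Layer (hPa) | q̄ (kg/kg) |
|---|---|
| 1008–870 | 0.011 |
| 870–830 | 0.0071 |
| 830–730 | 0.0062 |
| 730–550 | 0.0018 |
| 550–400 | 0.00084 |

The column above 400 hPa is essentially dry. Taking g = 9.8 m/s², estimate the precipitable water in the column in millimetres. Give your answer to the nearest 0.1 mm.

PW ≈ 29.3 mm

Precipitable water is the column-integrated vapour mass per unit area: PW = (1/g) Σ q̄ Δp, with q in kg/kg and Δp in Pa (1 kg/m² of water = 1 mm).
Layer 1008–870 hPa: Δp = 138 hPa = 13800 Pa, q̄ = 0.011 kg/kg → 0.011 × 13800 / 9.8 = 15.49 mm
Layer 870–830 hPa: Δp = 40 hPa = 4000 Pa, q̄ = 0.0071 kg/kg → 0.0071 × 4000 / 9.8 = 2.90 mm
Layer 830–730 hPa: Δp = 100 hPa = 10000 Pa, q̄ = 0.0062 kg/kg → 0.0062 × 10000 / 9.8 = 6.33 mm
Layer 730–550 hPa: Δp = 180 hPa = 18000 Pa, q̄ = 0.0018 kg/kg → 0.0018 × 18000 / 9.8 = 3.31 mm
Layer 550–400 hPa: Δp = 150 hPa = 15000 Pa, q̄ = 0.00084 kg/kg → 0.00084 × 15000 / 9.8 = 1.29 mm
PW = 15.49 + 2.90 + 6.33 + 3.31 + 1.29 = 29.32 ≈ 29.3 mm.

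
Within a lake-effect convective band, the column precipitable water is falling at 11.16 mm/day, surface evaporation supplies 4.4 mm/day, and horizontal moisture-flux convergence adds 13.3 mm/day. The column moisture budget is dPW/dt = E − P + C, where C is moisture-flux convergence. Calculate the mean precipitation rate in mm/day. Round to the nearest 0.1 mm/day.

P ≈ 28.9 mm/day

dPW/dt = -11.16 mm/day.
P = E + C − dPW/dt = 4.4 + (13.3) − (-11.16) = 28.9 mm/day.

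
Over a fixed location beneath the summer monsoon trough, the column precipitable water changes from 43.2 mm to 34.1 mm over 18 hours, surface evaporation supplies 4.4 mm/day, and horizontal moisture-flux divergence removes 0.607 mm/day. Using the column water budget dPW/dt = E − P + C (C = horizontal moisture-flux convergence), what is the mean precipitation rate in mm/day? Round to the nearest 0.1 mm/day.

P ≈ 15.9 mm/day

dPW/dt = (34.1 − 43.2) mm / (18/24 day) = -12.133 mm/day.
P = E + C − dPW/dt = 4.4 + (-0.607) − (-12.133) = 15.9 mm/day.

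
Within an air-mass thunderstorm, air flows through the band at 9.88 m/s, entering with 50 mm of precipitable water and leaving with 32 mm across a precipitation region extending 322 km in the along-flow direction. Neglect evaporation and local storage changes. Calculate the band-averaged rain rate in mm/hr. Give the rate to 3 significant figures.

Column moisture flux per unit crosswind length is F = V × PW.
Inflow: F_in = 9.88 × 50 = 494 mm·m/s
Outflow: F_out = 9.88 × 32 = 316.16 mm·m/s
Steady-state rate R = (F_in − F_out)/L = (494 − 316.16) / 322000 m = 5.523e-04 mm/s.
R = 5.523e-04 × 3600 = 1.99 mm/hr.

R ≈ 1.99 mm/hr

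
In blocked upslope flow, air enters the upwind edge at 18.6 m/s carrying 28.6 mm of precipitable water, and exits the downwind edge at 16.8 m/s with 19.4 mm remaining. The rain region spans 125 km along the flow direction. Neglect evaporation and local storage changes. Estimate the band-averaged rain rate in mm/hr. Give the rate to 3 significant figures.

Column moisture flux per unit crosswind length is F = V × PW.
Inflow: F_in = 18.6 × 28.6 = 531.96 mm·m/s
Outflow: F_out = 16.8 × 19.4 = 325.92 mm·m/s
Steady-state rate R = (F_in − F_out)/L = (531.96 − 325.92) / 125000 m = 1.648e-03 mm/s.
R = 1.648e-03 × 3600 = 5.93 mm/hr.

R ≈ 5.93 mm/hr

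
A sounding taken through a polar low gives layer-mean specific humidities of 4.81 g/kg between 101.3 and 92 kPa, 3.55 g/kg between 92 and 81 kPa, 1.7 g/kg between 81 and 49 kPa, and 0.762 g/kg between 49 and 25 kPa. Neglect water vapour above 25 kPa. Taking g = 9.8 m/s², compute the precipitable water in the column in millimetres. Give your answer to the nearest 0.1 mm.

Precipitable water is the column-integrated vapour mass per unit area: PW = (1/g) Σ q̄ Δp, with q in kg/kg and Δp in Pa (1 kg/m² of water = 1 mm).
Layer 101.3–92 kPa: Δp = 93 hPa = 9300 Pa, q̄ = 0.00481 kg/kg → 0.00481 × 9300 / 9.8 = 4.56 mm
Layer 92–81 kPa: Δp = 110 hPa = 11000 Pa, q̄ = 0.00355 kg/kg → 0.00355 × 11000 / 9.8 = 3.98 mm
Layer 81–49 kPa: Δp = 320 hPa = 32000 Pa, q̄ = 0.0017 kg/kg → 0.0017 × 32000 / 9.8 = 5.55 mm
Layer 49–25 kPa: Δp = 240 hPa = 24000 Pa, q̄ = 0.000762 kg/kg → 0.000762 × 24000 / 9.8 = 1.87 mm
PW = 4.56 + 3.98 + 5.55 + 1.87 = 15.96 ≈ 16.0 mm.

PW ≈ 16.0 mm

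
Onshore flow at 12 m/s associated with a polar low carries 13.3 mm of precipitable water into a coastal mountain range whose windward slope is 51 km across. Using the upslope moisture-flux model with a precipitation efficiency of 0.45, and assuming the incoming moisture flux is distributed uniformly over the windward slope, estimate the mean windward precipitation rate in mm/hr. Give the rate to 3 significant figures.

R ≈ 5.07 mm/hr

Incoming column moisture flux per unit ridge length: F = V × PW = 12 × 13.3 = 159.6 mm·m/s.
Spread over the 51 km slope with efficiency ε = 0.45: R = ε·F/W = 0.45 × 159.6 / 51000 m = 1.408e-03 mm/s.
R = 1.408e-03 × 3600 = 5.07 mm/hr.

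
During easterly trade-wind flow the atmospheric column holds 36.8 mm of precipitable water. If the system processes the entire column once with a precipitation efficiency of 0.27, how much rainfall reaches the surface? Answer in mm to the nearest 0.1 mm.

rainfall ≈ 9.9 mm

Rainfall = ε × PW = 0.27 × 36.8 = 9.9 mm.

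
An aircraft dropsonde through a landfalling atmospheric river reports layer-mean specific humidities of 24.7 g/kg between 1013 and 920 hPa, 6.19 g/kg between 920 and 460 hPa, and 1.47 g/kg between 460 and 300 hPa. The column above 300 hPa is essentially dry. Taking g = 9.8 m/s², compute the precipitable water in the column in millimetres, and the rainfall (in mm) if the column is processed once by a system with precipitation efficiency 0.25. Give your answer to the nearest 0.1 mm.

PW ≈ 54.9 mm; rainfall ≈ 13.7 mm

Precipitable water is the column-integrated vapour mass per unit area: PW = (1/g) Σ q̄ Δp, with q in kg/kg and Δp in Pa (1 kg/m² of water = 1 mm).
Layer 1013–920 hPa: Δp = 93 hPa = 9300 Pa, q̄ = 0.0247 kg/kg → 0.0247 × 9300 / 9.8 = 23.44 mm
Layer 920–460 hPa: Δp = 460 hPa = 46000 Pa, q̄ = 0.00619 kg/kg → 0.00619 × 46000 / 9.8 = 29.06 mm
Layer 460–300 hPa: Δp = 160 hPa = 16000 Pa, q̄ = 0.00147 kg/kg → 0.00147 × 16000 / 9.8 = 2.40 mm
PW = 23.44 + 29.06 + 2.40 = 54.90 ≈ 54.9 mm.
Rainfall = ε × PW = 0.25 × 54.9 = 13.7 mm.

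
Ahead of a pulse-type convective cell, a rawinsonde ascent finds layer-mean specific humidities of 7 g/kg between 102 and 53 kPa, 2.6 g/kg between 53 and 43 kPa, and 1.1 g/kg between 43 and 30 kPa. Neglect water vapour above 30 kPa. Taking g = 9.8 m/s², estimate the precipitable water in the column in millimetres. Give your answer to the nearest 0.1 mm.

Precipitable water is the column-integrated vapour mass per unit area: PW = (1/g) Σ q̄ Δp, with q in kg/kg and Δp in Pa (1 kg/m² of water = 1 mm).
Layer 102–53 kPa: Δp = 490 hPa = 49000 Pa, q̄ = 0.007 kg/kg → 0.007 × 49000 / 9.8 = 35.00 mm
Layer 53–43 kPa: Δp = 100 hPa = 10000 Pa, q̄ = 0.0026 kg/kg → 0.0026 × 10000 / 9.8 = 2.65 mm
Layer 43–30 kPa: Δp = 130 hPa = 13000 Pa, q̄ = 0.0011 kg/kg → 0.0011 × 13000 / 9.8 = 1.46 mm
PW = 35.00 + 2.65 + 1.46 = 39.11 ≈ 39.1 mm.

PW ≈ 39.1 mm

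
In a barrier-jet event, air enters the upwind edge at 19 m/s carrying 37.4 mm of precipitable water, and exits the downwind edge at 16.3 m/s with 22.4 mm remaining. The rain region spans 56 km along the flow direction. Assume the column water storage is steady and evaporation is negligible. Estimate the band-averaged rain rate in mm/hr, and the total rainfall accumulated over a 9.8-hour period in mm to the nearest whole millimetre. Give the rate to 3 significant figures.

R ≈ 22.2 mm/hr; total ≈ 218 mm

Column moisture flux per unit crosswind length is F = V × PW.
Inflow: F_in = 19 × 37.4 = 710.6 mm·m/s
Outflow: F_out = 16.3 × 22.4 = 365.12 mm·m/s
Steady-state rate R = (F_in − F_out)/L = (710.6 − 365.12) / 56000 m = 6.169e-03 mm/s.
R = 6.169e-03 × 3600 = 22.2 mm/hr.
Over 9.8 h: total = 22.2 × 9.8 = 217.56 ≈ 218 mm.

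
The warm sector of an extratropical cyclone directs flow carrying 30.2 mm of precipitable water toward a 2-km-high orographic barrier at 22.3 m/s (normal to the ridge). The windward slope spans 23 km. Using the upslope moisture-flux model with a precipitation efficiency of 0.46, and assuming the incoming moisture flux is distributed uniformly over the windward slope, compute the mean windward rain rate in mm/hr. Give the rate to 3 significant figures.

R ≈ 48.5 mm/hr

Incoming column moisture flux per unit ridge length: F = V × PW = 22.3 × 30.2 = 673.46 mm·m/s.
Spread over the 23 km slope with efficiency ε = 0.46: R = ε·F/W = 0.46 × 673.46 / 23000 m = 1.347e-02 mm/s.
R = 1.347e-02 × 3600 = 48.5 mm/hr.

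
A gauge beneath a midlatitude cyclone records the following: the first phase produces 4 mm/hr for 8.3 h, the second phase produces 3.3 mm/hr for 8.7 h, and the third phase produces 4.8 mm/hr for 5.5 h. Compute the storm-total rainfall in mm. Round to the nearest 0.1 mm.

total ≈ 88.3 mm

Total = Σ Rᵢ Δtᵢ = 4 × 8.3 + 3.3 × 8.7 + 4.8 × 5.5
      = 33.2 + 28.71 + 26.4 = 88.3 mm.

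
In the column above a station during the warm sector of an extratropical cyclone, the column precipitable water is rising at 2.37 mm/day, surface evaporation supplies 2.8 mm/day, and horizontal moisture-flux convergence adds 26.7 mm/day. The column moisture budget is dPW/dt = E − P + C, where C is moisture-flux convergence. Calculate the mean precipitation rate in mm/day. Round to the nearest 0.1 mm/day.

dPW/dt = +2.37 mm/day.
P = E + C − dPW/dt = 2.8 + (26.7) − (+2.37) = 27.1 mm/day.

P ≈ 27.1 mm/day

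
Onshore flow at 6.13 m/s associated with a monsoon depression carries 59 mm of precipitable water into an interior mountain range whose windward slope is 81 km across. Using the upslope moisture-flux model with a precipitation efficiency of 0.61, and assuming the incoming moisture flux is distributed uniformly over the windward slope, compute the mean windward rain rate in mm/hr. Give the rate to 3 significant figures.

R ≈ 9.81 mm/hr

Incoming column moisture flux per unit ridge length: F = V × PW = 6.13 × 59 = 361.67 mm·m/s.
Spread over the 81 km slope with efficiency ε = 0.61: R = ε·F/W = 0.61 × 361.67 / 81000 m = 2.724e-03 mm/s.
R = 2.724e-03 × 3600 = 9.81 mm/hr.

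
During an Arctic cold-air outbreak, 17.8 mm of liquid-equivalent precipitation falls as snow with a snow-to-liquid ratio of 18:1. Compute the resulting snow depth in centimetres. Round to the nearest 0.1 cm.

Snow depth = liquid × ratio = 17.8 mm × 18 = 320.4 mm = 32.0 cm.

snow depth ≈ 32.0 cm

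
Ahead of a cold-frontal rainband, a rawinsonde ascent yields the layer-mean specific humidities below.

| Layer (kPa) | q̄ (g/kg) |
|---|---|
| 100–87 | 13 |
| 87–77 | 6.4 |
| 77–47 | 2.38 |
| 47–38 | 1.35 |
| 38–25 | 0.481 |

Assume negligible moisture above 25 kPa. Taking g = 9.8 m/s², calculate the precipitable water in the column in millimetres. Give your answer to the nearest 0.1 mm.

Precipitable water is the column-integrated vapour mass per unit area: PW = (1/g) Σ q̄ Δp, with q in kg/kg and Δp in Pa (1 kg/m² of water = 1 mm).
Layer 100–87 kPa: Δp = 130 hPa = 13000 Pa, q̄ = 0.013 kg/kg → 0.013 × 13000 / 9.8 = 17.24 mm
Layer 87–77 kPa: Δp = 100 hPa = 10000 Pa, q̄ = 0.0064 kg/kg → 0.0064 × 10000 / 9.8 = 6.53 mm
Layer 77–47 kPa: Δp = 300 hPa = 30000 Pa, q̄ = 0.00238 kg/kg → 0.00238 × 30000 / 9.8 = 7.29 mm
Layer 47–38 kPa: Δp = 90 hPa = 9000 Pa, q̄ = 0.00135 kg/kg → 0.00135 × 9000 / 9.8 = 1.24 mm
Layer 38–25 kPa: Δp = 130 hPa = 13000 Pa, q̄ = 0.000481 kg/kg → 0.000481 × 13000 / 9.8 = 0.64 mm
PW = 17.24 + 6.53 + 7.29 + 1.24 + 0.64 = 32.94 ≈ 32.9 mm.

PW ≈ 32.9 mm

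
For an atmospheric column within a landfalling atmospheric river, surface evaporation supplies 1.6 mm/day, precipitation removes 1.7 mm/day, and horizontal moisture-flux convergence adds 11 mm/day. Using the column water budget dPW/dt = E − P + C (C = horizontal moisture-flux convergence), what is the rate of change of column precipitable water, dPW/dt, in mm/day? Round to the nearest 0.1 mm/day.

dPW/dt = E − P + C = 1.6 − 1.7 + (11) = 10.9 mm/day.

dPW/dt ≈ 10.9 mm/day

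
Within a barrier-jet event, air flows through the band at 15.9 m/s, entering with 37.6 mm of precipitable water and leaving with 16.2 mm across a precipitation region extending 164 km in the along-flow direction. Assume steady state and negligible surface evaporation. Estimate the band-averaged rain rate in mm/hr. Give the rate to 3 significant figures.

R ≈ 7.47 mm/hr

Column moisture flux per unit crosswind length is F = V × PW.
Inflow: F_in = 15.9 × 37.6 = 597.84 mm·m/s
Outflow: F_out = 15.9 × 16.2 = 257.58 mm·m/s
Steady-state rate R = (F_in − F_out)/L = (597.84 − 257.58) / 164000 m = 2.075e-03 mm/s.
R = 2.075e-03 × 3600 = 7.47 mm/hr.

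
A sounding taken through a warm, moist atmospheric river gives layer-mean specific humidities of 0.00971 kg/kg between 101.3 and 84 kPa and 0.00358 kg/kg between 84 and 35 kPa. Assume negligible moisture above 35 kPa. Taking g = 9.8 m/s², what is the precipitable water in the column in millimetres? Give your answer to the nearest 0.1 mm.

Precipitable water is the column-integrated vapour mass per unit area: PW = (1/g) Σ q̄ Δp, with q in kg/kg and Δp in Pa (1 kg/m² of water = 1 mm).
Layer 101.3–84 kPa: Δp = 173 hPa = 17300 Pa, q̄ = 0.00971 kg/kg → 0.00971 × 17300 / 9.8 = 17.14 mm
Layer 84–35 kPa: Δp = 490 hPa = 49000 Pa, q̄ = 0.00358 kg/kg → 0.00358 × 49000 / 9.8 = 17.90 mm
PW = 17.14 + 17.90 = 35.04 ≈ 35.0 mm.

PW ≈ 35.0 mm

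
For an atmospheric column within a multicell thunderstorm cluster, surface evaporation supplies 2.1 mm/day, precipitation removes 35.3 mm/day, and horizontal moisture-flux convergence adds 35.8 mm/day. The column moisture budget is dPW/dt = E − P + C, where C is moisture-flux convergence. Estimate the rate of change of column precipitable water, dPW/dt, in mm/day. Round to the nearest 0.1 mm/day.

dPW/dt = E − P + C = 2.1 − 35.3 + (35.8) = 2.6 mm/day.

dPW/dt ≈ 2.6 mm/day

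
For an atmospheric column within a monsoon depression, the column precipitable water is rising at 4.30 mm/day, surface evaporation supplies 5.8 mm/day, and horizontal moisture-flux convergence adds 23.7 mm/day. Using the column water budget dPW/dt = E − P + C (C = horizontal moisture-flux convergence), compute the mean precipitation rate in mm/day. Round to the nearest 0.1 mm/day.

dPW/dt = +4.30 mm/day.
P = E + C − dPW/dt = 5.8 + (23.7) − (+4.30) = 25.2 mm/day.

P ≈ 25.2 mm/day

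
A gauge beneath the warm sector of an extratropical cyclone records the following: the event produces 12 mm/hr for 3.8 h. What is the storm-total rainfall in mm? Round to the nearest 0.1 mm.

Total = Σ Rᵢ Δtᵢ = 12 × 3.8
      = 45.6 = 45.6 mm.

total ≈ 45.6 mm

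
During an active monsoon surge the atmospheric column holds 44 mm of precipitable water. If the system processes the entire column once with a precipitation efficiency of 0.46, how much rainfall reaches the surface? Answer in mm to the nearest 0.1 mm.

Rainfall = ε × PW = 0.46 × 44 = 20.2 mm.

rainfall ≈ 20.2 mm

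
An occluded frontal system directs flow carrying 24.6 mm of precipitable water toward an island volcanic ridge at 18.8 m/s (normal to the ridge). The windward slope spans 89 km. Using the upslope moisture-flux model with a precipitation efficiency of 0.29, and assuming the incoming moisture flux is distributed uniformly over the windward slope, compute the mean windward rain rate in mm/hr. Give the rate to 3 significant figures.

R ≈ 5.43 mm/hr

Incoming column moisture flux per unit ridge length: F = V × PW = 18.8 × 24.6 = 462.48 mm·m/s.
Spread over the 89 km slope with efficiency ε = 0.29: R = ε·F/W = 0.29 × 462.48 / 89000 m = 1.507e-03 mm/s.
R = 1.507e-03 × 3600 = 5.43 mm/hr.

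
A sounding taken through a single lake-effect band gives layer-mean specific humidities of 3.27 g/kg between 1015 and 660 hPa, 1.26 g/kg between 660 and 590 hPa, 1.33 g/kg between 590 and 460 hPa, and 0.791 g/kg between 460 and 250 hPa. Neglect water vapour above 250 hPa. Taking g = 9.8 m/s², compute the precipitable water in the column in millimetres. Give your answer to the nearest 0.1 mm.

PW ≈ 16.2 mm

Precipitable water is the column-integrated vapour mass per unit area: PW = (1/g) Σ q̄ Δp, with q in kg/kg and Δp in Pa (1 kg/m² of water = 1 mm).
Layer 1015–660 hPa: Δp = 355 hPa = 35500 Pa, q̄ = 0.00327 kg/kg → 0.00327 × 35500 / 9.8 = 11.85 mm
Layer 660–590 hPa: Δp = 70 hPa = 7000 Pa, q̄ = 0.00126 kg/kg → 0.00126 × 7000 / 9.8 = 0.90 mm
Layer 590–460 hPa: Δp = 130 hPa = 13000 Pa, q̄ = 0.00133 kg/kg → 0.00133 × 13000 / 9.8 = 1.76 mm
Layer 460–250 hPa: Δp = 210 hPa = 21000 Pa, q̄ = 0.000791 kg/kg → 0.000791 × 21000 / 9.8 = 1.70 mm
PW = 11.85 + 0.90 + 1.76 + 1.70 = 16.21 ≈ 16.2 mm.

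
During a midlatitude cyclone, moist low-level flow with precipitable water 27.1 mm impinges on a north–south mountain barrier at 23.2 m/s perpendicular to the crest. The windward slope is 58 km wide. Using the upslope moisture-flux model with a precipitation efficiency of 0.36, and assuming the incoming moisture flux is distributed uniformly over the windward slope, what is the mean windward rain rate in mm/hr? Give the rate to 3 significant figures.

Incoming column moisture flux per unit ridge length: F = V × PW = 23.2 × 27.1 = 628.72 mm·m/s.
Spread over the 58 km slope with efficiency ε = 0.36: R = ε·F/W = 0.36 × 628.72 / 58000 m = 3.902e-03 mm/s.
R = 3.902e-03 × 3600 = 14.0 mm/hr.

R ≈ 14.0 mm/hr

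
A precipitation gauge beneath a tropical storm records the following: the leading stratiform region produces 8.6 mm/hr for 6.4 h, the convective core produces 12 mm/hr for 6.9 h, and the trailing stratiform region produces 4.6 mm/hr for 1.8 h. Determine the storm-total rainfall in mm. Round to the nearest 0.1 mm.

total ≈ 146.1 mm

Total = Σ Rᵢ Δtᵢ = 8.6 × 6.4 + 12 × 6.9 + 4.6 × 1.8
      = 55.04 + 82.8 + 8.28 = 146.1 mm.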